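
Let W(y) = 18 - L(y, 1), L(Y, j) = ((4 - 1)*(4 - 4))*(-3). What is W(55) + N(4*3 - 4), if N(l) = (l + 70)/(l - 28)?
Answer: 141/10 ≈ 14.100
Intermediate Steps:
L(Y, j) = 0 (L(Y, j) = (3*0)*(-3) = 0*(-3) = 0)
W(y) = 18 (W(y) = 18 - 1*0 = 18 + 0 = 18)
N(l) = (70 + l)/(-28 + l)
W(55) + N(4*3 - 4) = 18 + (70 + (4*3 - 4))/(-28 + (4*3 - 4)) = 18 + (70 + (12 - 4))/(-28 + (12 - 4)) = 18 + (70 + 8)/(-28 + 8) = 18 + 78/(-20) = 18 - 1/20*78 = 18 - 39/10 = 141/10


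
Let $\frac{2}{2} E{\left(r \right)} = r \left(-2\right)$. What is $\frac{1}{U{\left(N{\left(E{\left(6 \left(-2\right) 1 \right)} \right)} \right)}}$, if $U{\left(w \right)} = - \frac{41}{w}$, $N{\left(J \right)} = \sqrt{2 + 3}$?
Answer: $- \frac{\sqrt{5}}{41} \approx -0.054538$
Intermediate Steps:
$E{\left(r \right)} = - 2 r$ ($E{\left(r \right)} = r \left(-2\right) = - 2 r$)
$N{\left(J \right)} = \sqrt{5}$
$\frac{1}{U{\left(N{\left(E{\left(6 \left(-2\right) 1 \right)} \right)} \right)}} = \frac{1}{\left(-41\right) \frac{1}{\sqrt{5}}} = \frac{1}{\left(-41\right) \frac{\sqrt{5}}{5}} = \frac{1}{\left(- \frac{41}{5}\right) \sqrt{5}} = - \frac{\sqrt{5}}{41}$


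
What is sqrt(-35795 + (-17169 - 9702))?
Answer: I*sqrt(62666) ≈ 250.33*I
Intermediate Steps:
sqrt(-35795 + (-17169 - 9702)) = sqrt(-35795 - 26871) = sqrt(-62666) = I*sqrt(62666)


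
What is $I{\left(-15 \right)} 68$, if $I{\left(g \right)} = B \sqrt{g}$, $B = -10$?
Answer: $- 680 i \sqrt{15} \approx - 2633.6 i$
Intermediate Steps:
$I{\left(g \right)} = - 10 \sqrt{g}$
$I{\left(-15 \right)} 68 = - 10 \sqrt{-15} \cdot 68 = - 10 i \sqrt{15} \cdot 68 = - 680 i \sqrt{15}$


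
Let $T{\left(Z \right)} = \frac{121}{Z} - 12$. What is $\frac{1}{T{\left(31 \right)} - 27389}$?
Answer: $- \frac{31}{849310} \approx -3.65 \cdot 10^{-5}$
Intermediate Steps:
$T{\left(Z \right)} = -12 + \frac{121}{Z}$ ($T{\left(Z \right)} = \frac{121}{Z} - 12 = -12 + \frac{121}{Z}$)
$\frac{1}{T{\left(31 \right)} - 27389} = \frac{1}{\left(-12 + \frac{121}{31}\right) - 27389} = \frac{1}{- \frac{251}{31} - 27389} = \frac{1}{- \frac{849310}{31}} = - \frac{31}{849310}$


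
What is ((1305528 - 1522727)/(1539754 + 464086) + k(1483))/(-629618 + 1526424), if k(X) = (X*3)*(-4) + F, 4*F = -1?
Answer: -35661054799/1797055735040 ≈ -0.019844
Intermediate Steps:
F = -¼ (F = (¼)*(-1) = -¼ ≈ -0.25000)
k(X) = -¼ - 12*X (k(X) = (X*3)*(-4) - ¼ = (3*X)*(-4) - ¼ = -12*X - ¼ = -¼ - 12*X)
((1305528 - 1522727)/(1539754 + 464086) + k(1483))/(-629618 + 1526424) = ((1305528 - 1522727)/(1539754 + 464086) + (-¼ - 12*1483))/(-629618 + 1526424) = (-217199/2003840 + (-¼ - 17796))/896806 = (-217199*1/2003840 - 71185/4)*(1/896806) = (-217199/2003840 - 71185/4)*(1/896806) = -35661054799/2003840*1/896806 = -35661054799/1797055735040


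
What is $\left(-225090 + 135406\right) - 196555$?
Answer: $-286239$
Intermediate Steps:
$\left(-225090 + 135406\right) - 196555 = -89684 - 196555 = -286239$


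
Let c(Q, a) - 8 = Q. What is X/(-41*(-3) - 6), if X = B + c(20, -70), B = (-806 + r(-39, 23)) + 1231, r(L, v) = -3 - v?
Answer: 427/117 ≈ 3.6496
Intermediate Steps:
c(Q, a) = 8 + Q
B = 399 (B = (-806 + (-3 - 1*23)) + 1231 = (-806 + (-3 - 23)) + 1231 = (-806 - 26) + 1231 = -832 + 1231 = 399)
X = 427 (X = 399 + (8 + 20) = 399 + 28 = 427)
X/(-41*(-3) - 6) = 427/(-41*(-3) - 6) = 427/(123 - 6) = 427/117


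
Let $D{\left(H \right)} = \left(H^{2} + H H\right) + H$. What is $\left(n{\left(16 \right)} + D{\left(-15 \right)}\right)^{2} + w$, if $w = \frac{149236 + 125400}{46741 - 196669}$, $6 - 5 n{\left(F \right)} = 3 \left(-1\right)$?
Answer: $\frac{178782026117}{937050} \approx 1.9079 \cdot 10^{5}$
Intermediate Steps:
$n{\left(F \right)} = \frac{9}{5}$ ($n{\left(F \right)} = \frac{6}{5} - \frac{3 \left(-1\right)}{5} = \frac{6}{5} - - \frac{3}{5} = \frac{6}{5} + \frac{3}{5} = \frac{9}{5}$)
$D{\left(H \right)} = H + 2 H^{2}$ ($D{\left(H \right)} = \left(H^{2} + H^{2}\right) + H = 2 H^{2} + H = H + 2 H^{2}$)
$w = - \frac{68659}{37482}$ ($w = \frac{274636}{-149928} = 274636 \left(- \frac{1}{149928}\right) = - \frac{68659}{37482} \approx -1.8318$)
$\left(n{\left(16 \right)} + D{\left(-15 \right)}\right)^{2} + w = \left(\frac{9}{5} - 15 \left(1 + 2 \left(-15\right)\right)\right)^{2} - \frac{68659}{37482} = \left(\frac{9}{5} - 15 \left(1 - 30\right)\right)^{2} - \frac{68659}{37482} = \left(\frac{9}{5} - -435\right)^{2} - \frac{68659}{37482} = \left(\frac{9}{5} + 435\right)^{2} - \frac{68659}{37482} = \left(\frac{2184}{5}\right)^{2} - \frac{68659}{37482} = \frac{4769856}{25} - \frac{68659}{37482} = \frac{178782026117}{937050}$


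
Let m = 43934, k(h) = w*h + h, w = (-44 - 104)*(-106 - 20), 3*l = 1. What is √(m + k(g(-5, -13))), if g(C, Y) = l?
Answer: √451353/3 ≈ 223.94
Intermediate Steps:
l = ⅓ (l = (⅓)*1 = ⅓ ≈ 0.33333)
g(C, Y) = ⅓
w = 18648 (w = -148*(-126) = 18648)
k(h) = 18649*h (k(h) = 18648*h + h = 18649*h)
√(m + k(g(-5, -13))) = √(43934 + 18649*(⅓)) = √(43934 + 18649/3) = √(150451/3) = √451353/3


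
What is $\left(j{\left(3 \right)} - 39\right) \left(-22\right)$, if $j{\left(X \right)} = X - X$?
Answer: $858$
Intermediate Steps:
$j{\left(X \right)} = 0$
$\left(j{\left(3 \right)} - 39\right) \left(-22\right) = \left(0 - 39\right) \left(-22\right) = \left(-39\right) \left(-22\right) = 858$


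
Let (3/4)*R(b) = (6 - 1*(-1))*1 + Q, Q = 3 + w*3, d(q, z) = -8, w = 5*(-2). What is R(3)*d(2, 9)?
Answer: 640/3 ≈ 213.33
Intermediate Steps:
w = -10
Q = -27 (Q = 3 - 10*3 = 3 - 30 = -27)
R(b) = -80/3 (R(b) = 4*((6 - 1*(-1))*1 - 27)/3 = 4*((6 + 1)*1 - 27)/3 = 4*(7*1 - 27)/3 = 4*(7 - 27)/3 = (4/3)*(-20) = -80/3)
R(3)*d(2, 9) = -80/3*(-8) = 640/3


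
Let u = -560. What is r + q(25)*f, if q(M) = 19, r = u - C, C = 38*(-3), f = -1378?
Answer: -26628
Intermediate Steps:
C = -114
r = -446 (r = -560 - 1*(-114) = -560 + 114 = -446)
r + q(25)*f = -446 + 19*(-1378) = -446 - 26182 = -26628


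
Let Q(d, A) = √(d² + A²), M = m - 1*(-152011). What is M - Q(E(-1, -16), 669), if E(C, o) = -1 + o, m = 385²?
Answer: 300236 - 65*√106 ≈ 2.9957e+5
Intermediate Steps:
m = 148225
M = 300236 (M = 148225 - 1*(-152011) = 148225 + 152011 = 300236)
Q(d, A) = √(A² + d²)
M - Q(E(-1, -16), 669) = 300236 - √(669² + (-1 - 16)²) = 300236 - √(447561 + (-17)²) = 300236 - √(447561 + 289) = 300236 - √447850 = 300236 - 65*√106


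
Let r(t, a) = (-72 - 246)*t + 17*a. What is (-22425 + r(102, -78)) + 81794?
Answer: 25607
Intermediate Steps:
r(t, a) = -318*t + 17*a
(-22425 + r(102, -78)) + 81794 = (-22425 + (-318*102 + 17*(-78))) + 81794 = (-22425 + (-32436 - 1326)) + 81794 = (-22425 - 33762) + 81794 = -56187 + 81794 = 25607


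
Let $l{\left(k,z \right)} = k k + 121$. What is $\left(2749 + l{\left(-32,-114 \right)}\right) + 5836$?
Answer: $9730$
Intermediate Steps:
$l{\left(k,z \right)} = 121 + k^{2}$ ($l{\left(k,z \right)} = k^{2} + 121 = 121 + k^{2}$)
$\left(2749 + l{\left(-32,-114 \right)}\right) + 5836 = \left(2749 + \left(121 + \left(-32\right)^{2}\right)\right) + 5836 = \left(2749 + \left(121 + 1024\right)\right) + 5836 = \left(2749 + 1145\right) + 5836 = 3894 + 5836 = 9730$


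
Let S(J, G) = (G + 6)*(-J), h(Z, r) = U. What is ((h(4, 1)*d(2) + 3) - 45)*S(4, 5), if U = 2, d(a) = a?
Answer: 1672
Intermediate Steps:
h(Z, r) = 2
S(J, G) = -J*(6 + G) (S(J, G) = (6 + G)*(-J) = -J*(6 + G))
((h(4, 1)*d(2) + 3) - 45)*S(4, 5) = ((2*2 + 3) - 45)*(-1*4*(6 + 5)) = ((4 + 3) - 45)*(-1*4*11) = (7 - 45)*(-44) = -38*(-44) = 1672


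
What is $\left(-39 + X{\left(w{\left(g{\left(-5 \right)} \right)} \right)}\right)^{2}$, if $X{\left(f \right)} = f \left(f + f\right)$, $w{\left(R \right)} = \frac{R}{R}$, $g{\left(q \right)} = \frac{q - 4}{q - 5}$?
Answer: $1369$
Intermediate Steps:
$g{\left(q \right)} = \frac{-4 + q}{-5 + q}$
$w{\left(R \right)} = 1$
$X{\left(f \right)} = 2 f^{2}$ ($X{\left(f \right)} = f 2 f = 2 f^{2}$)
$\left(-39 + X{\left(w{\left(g{\left(-5 \right)} \right)} \right)}\right)^{2} = \left(-39 + 2 \cdot 1^{2}\right)^{2} = \left(-39 + 2 \cdot 1\right)^{2} = \left(-39 + 2\right)^{2} = \left(-37\right)^{2} = 1369$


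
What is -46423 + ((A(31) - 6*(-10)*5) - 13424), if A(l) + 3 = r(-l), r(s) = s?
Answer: -59581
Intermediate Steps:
A(l) = -3 - l
-46423 + ((A(31) - 6*(-10)*5) - 13424) = -46423 + (((-3 - 1*31) - 6*(-10)*5) - 13424) = -46423 + (((-3 - 31) + 60*5) - 13424) = -46423 + ((-34 + 300) - 13424) = -46423 + (266 - 13424) = -46423 - 13158 = -59581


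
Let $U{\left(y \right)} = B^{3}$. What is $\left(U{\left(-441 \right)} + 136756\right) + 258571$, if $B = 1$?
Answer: $395328$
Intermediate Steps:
$U{\left(y \right)} = 1$ ($U{\left(y \right)} = 1^{3} = 1$)
$\left(U{\left(-441 \right)} + 136756\right) + 258571 = \left(1 + 136756\right) + 258571 = 136757 + 258571 = 395328$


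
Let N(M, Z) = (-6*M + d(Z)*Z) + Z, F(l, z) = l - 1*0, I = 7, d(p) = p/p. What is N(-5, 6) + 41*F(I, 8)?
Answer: 329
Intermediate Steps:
d(p) = 1
F(l, z) = l (F(l, z) = l + 0 = l)
N(M, Z) = -6*M + 2*Z (N(M, Z) = (-6*M + 1*Z) + Z = (-6*M + Z) + Z = (Z - 6*M) + Z = -6*M + 2*Z)
N(-5, 6) + 41*F(I, 8) = (-6*(-5) + 2*6) + 41*7 = (30 + 12) + 287 = 42 + 287 = 329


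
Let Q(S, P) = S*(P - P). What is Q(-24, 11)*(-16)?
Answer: 0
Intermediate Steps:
Q(S, P) = 0 (Q(S, P) = S*0 = 0)
Q(-24, 11)*(-16) = 0*(-16) = 0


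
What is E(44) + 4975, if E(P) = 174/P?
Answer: 109537/22 ≈ 4979.0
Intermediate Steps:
E(44) + 4975 = 174/44 + 4975 = 174*(1/44) + 4975 = 87/22 + 4975 = 109537/22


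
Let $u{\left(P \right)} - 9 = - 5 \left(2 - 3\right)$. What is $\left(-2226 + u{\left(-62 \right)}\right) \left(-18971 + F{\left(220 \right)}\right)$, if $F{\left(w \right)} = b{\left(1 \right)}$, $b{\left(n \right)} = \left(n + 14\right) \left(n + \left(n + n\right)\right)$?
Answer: $41864312$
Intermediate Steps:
$b{\left(n \right)} = 3 n \left(14 + n\right)$ ($b{\left(n \right)} = \left(14 + n\right) \left(n + 2 n\right) = \left(14 + n\right) 3 n = 3 n \left(14 + n\right)$)
$F{\left(w \right)} = 45$ ($F{\left(w \right)} = 3 \cdot 1 \left(14 + 1\right) = 3 \cdot 1 \cdot 15 = 45$)
$u{\left(P \right)} = 14$ ($u{\left(P \right)} = 9 - 5 \left(2 - 3\right) = 9 - -5 = 9 + 5 = 14$)
$\left(-2226 + u{\left(-62 \right)}\right) \left(-18971 + F{\left(220 \right)}\right) = \left(-2226 + 14\right) \left(-18971 + 45\right) = \left(-2212\right) \left(-18926\right) = 41864312$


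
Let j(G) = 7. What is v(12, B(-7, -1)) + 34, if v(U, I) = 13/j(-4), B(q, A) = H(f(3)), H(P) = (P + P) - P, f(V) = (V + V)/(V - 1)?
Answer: 251/7 ≈ 35.857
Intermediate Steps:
f(V) = 2*V/(-1 + V) (f(V) = (2*V)/(-1 + V) = 2*V/(-1 + V))
H(P) = P (H(P) = 2*P - P = P)
B(q, A) = 3 (B(q, A) = 2*3/(-1 + 3) = 2*3/2 = 2*3*(½) = 3)
v(U, I) = 13/7
v(12, B(-7, -1)) + 34 = 13/7 + 34 = 251/7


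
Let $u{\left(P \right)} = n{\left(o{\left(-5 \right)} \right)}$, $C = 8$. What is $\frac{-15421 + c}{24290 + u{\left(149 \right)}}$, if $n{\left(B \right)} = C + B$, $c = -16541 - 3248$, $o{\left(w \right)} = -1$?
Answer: $- \frac{5030}{3471} \approx -1.4492$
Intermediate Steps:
$c = -19789$
$n{\left(B \right)} = 8 + B$
$u{\left(P \right)} = 7$ ($u{\left(P \right)} = 8 - 1 = 7$)
$\frac{-15421 + c}{24290 + u{\left(149 \right)}} = \frac{-15421 - 19789}{24290 + 7} = - \frac{35210}{24297} = \left(-35210\right) \frac{1}{24297} = - \frac{5030}{3471}$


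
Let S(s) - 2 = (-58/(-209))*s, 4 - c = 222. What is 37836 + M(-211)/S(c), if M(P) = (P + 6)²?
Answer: 453799711/12226 ≈ 37118.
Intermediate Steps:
c = -218 (c = 4 - 1*222 = 4 - 222 = -218)
S(s) = 2 + 58*s/209 (S(s) = 2 + (-58/(-209))*s = 2 + (-58*(-1/209))*s = 2 + 58*s/209)
M(P) = (6 + P)²
37836 + M(-211)/S(c) = 37836 + (6 - 211)²/(2 + (58/209)*(-218)) = 37836 + (-205)²/(2 - 12644/209) = 37836 + 42025/(-12226/209) = 37836 + 42025*(-209/12226) = 37836 - 8783225/12226 = 453799711/12226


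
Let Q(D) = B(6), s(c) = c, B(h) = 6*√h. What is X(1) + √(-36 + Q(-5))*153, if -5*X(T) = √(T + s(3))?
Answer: -⅖ + 153*I*√(36 - 6*√6) ≈ -0.4 + 706.17*I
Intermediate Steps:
Q(D) = 6*√6
X(T) = -√(3 + T)/5 (X(T) = -√(T + 3)/5 = -√(3 + T)/5)
X(1) + √(-36 + Q(-5))*153 = -√(3 + 1)/5 + √(-36 + 6*√6)*153 = -√4/5 + 153*√(-36 + 6*√6) = -⅕*2 + 153*√(-36 + 6*√6) = -⅖ + 153*√(-36 + 6*√6)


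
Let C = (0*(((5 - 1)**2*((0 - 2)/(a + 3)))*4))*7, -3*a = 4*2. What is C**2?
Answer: 0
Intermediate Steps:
a = -8/3 (a = -4*2/3 = -1/3*8 = -8/3 ≈ -2.6667)
C = 0 (C = (0*(((5 - 1)**2*((0 - 2)/(-8/3 + 3)))*4))*7 = (0*((4**2*(-2/1/3))*4))*7 = (0*((16*(-2*3))*4))*7 = (0*((16*(-6))*4))*7 = (0*(-96*4))*7 = (0*(-384))*7 = 0*7 = 0)
C**2 = 0**2 = 0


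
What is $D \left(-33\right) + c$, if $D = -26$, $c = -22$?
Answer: $836$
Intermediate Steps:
$D \left(-33\right) + c = \left(-26\right) \left(-33\right) - 22 = 858 - 22 = 836$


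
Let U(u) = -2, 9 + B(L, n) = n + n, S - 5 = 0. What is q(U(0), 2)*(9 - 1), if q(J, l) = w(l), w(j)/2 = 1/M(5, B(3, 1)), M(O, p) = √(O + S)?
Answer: 8*√10/5 ≈ 5.0596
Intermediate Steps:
S = 5 (S = 5 + 0 = 5)
B(L, n) = -9 + 2*n (B(L, n) = -9 + (n + n) = -9 + 2*n)
M(O, p) = √(5 + O) (M(O, p) = √(O + 5) = √(5 + O))
w(j) = √10/5 (w(j) = 2/(√(5 + 5)) = 2/(√10) = 2*(√10/10) = √10/5)
q(J, l) = √10/5
q(U(0), 2)*(9 - 1) = (√10/5)*(9 - 1) = (√10/5)*8 = 8*√10/5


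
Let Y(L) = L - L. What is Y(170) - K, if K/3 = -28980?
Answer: 86940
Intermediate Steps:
K = -86940 (K = 3*(-28980) = -86940)
Y(L) = 0
Y(170) - K = 0 - 1*(-86940) = 0 + 86940 = 86940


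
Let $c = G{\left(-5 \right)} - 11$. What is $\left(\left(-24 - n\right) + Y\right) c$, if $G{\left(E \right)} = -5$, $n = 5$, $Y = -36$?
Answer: $1040$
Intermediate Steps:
$c = -16$ ($c = -5 - 11 = -16$)
$\left(\left(-24 - n\right) + Y\right) c = \left(\left(-24 - 5\right) - 36\right) \left(-16\right) = \left(-29 - 36\right) \left(-16\right) = \left(-65\right) \left(-16\right) = 1040$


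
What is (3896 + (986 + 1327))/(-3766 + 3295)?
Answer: -6209/471 ≈ -13.183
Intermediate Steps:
(3896 + (986 + 1327))/(-3766 + 3295) = (3896 + 2313)/(-471) = 6209*(-1/471) = -6209/471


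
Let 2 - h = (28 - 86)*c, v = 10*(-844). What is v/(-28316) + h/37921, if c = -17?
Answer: 73047574/268442759 ≈ 0.27212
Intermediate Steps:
v = -8440
h = -984 (h = 2 - (28 - 86)*(-17) = 2 - (-58)*(-17) = 2 - 1*986 = 2 - 986 = -984)
v/(-28316) + h/37921 = -8440/(-28316) - 984/37921 = -8440*(-1/28316) - 984*1/37921 = 2110/7079 - 984/37921 = 73047574/268442759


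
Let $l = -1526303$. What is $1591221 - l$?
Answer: $3117524$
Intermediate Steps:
$1591221 - l = 1591221 - -1526303 = 1591221 + 1526303 = 3117524$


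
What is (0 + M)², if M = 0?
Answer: 0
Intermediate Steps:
(0 + M)² = (0 + 0)² = 0² = 0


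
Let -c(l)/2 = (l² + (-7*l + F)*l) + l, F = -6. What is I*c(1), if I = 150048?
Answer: 3301056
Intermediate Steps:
c(l) = -2*l - 2*l² - 2*l*(-6 - 7*l) (c(l) = -2*((l² + (-7*l - 6)*l) + l) = -2*((l² + (-6 - 7*l)*l) + l) = -2*((l² + l*(-6 - 7*l)) + l) = -2*(l + l² + l*(-6 - 7*l)) = -2*l - 2*l² - 2*l*(-6 - 7*l))
I*c(1) = 150048*(2*1*(5 + 6*1)) = 150048*(2*1*(5 + 6)) = 150048*(2*1*11) = 150048*22 = 3301056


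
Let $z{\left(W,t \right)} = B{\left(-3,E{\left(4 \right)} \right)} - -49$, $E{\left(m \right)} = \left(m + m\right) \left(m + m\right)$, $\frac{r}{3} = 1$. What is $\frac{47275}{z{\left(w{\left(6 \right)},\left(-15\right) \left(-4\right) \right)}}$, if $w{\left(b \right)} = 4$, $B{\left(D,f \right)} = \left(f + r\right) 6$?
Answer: $\frac{47275}{451} \approx 104.82$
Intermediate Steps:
$r = 3$ ($r = 3 \cdot 1 = 3$)
$E{\left(m \right)} = 4 m^{2}$ ($E{\left(m \right)} = 2 m 2 m = 4 m^{2}$)
$B{\left(D,f \right)} = 18 + 6 f$ ($B{\left(D,f \right)} = \left(f + 3\right) 6 = \left(3 + f\right) 6 = 18 + 6 f$)
$z{\left(W,t \right)} = 451$ ($z{\left(W,t \right)} = \left(18 + 6 \cdot 4 \cdot 4^{2}\right) - -49 = \left(18 + 6 \cdot 4 \cdot 16\right) + 49 = \left(18 + 6 \cdot 64\right) + 49 = \left(18 + 384\right) + 49 = 402 + 49 = 451$)
$\frac{47275}{z{\left(w{\left(6 \right)},\left(-15\right) \left(-4\right) \right)}} = \frac{47275}{451}$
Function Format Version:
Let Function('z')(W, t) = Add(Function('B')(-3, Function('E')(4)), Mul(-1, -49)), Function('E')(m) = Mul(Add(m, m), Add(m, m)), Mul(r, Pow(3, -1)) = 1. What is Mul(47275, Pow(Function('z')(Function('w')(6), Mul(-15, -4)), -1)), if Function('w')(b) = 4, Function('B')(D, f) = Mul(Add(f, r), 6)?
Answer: Rational(47275, 451) ≈ 104.82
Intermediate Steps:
r = 3 (r = Mul(3, 1) = 3)
Function('E')(m) = Mul(4, Pow(m, 2)) (Function('E')(m) = Mul(Mul(2, m), Mul(2, m)) = Mul(4, Pow(m, 2)))
Function('B')(D, f) = Add(18, Mul(6, f)) (Function('B')(D, f) = Mul(Add(f, 3), 6) = Mul(Add(3, f), 6) = Add(18, Mul(6, f)))
Function('z')(W, t) = 451 (Function('z')(W, t) = Add(Add(18, Mul(6, Mul(4, Pow(4, 2)))), Mul(-1, -49)) = Add(Add(18, Mul(6, Mul(4, 16))), 49) = Add(Add(18, Mul(6, 64)), 49) = Add(Add(18, 384), 49) = Add(402, 49) = 451)
Mul(47275, Pow(Function('z')(Function('w')(6), Mul(-15, -4)), -1)) = Mul(47275, Pow(451, -1)) = Mul(47275, Rational(1, 451)) = Rational(47275, 451)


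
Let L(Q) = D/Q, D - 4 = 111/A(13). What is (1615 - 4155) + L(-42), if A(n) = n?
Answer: -1387003/546 ≈ -2540.3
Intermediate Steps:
D = 163/13 (D = 4 + 111/13 = 163/13 ≈ 12.538)
L(Q) = 163/(13*Q)
(1615 - 4155) + L(-42) = (1615 - 4155) + (163/13)/(-42) = -2540 + (163/13)*(-1/42) = -2540 - 163/546 = -1387003/546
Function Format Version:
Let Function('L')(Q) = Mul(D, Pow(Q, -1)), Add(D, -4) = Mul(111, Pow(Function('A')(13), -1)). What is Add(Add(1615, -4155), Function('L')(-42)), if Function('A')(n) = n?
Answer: Rational(-1387003, 546) ≈ -2540.3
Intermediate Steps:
D = Rational(163, 13) (D = Add(4, Mul(111, Pow(13, -1))) = Add(4, Mul(111, Rational(1, 13))) = Add(4, Rational(111, 13)) = Rational(163, 13) ≈ 12.538)
Function('L')(Q) = Mul(Rational(163, 13), Pow(Q, -1))
Add(Add(1615, -4155), Function('L')(-42)) = Add(Add(1615, -4155), Mul(Rational(163, 13), Pow(-42, -1))) = Add(-2540, Mul(Rational(163, 13), Rational(-1, 42))) = Add(-2540, Rational(-163, 546)) = Rational(-1387003, 546)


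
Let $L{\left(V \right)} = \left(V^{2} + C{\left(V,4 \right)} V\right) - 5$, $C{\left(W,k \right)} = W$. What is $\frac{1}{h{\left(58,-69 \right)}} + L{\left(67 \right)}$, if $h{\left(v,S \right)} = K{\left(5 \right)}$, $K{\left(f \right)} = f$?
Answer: $\frac{44866}{5} \approx 8973.2$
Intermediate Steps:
$h{\left(v,S \right)} = 5$
$L{\left(V \right)} = -5 + 2 V^{2}$ ($L{\left(V \right)} = \left(V^{2} + V V\right) - 5 = \left(V^{2} + V^{2}\right) - 5 = 2 V^{2} - 5 = -5 + 2 V^{2}$)
$\frac{1}{h{\left(58,-69 \right)}} + L{\left(67 \right)} = \frac{1}{5} - \left(5 - 2 \cdot 67^{2}\right) = \frac{1}{5} + \left(-5 + 2 \cdot 4489\right) = \frac{1}{5} + \left(-5 + 8978\right) = \frac{1}{5} + 8973 = \frac{44866}{5}$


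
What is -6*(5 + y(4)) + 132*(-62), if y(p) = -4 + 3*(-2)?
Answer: -8154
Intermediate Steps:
y(p) = -10 (y(p) = -4 - 6 = -10)
-6*(5 + y(4)) + 132*(-62) = -6*(5 - 10) + 132*(-62) = -6*(-5) - 8184 = 30 - 8184 = -8154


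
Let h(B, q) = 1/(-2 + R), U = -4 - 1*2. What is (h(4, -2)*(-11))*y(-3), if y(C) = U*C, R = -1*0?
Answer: 99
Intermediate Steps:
R = 0
U = -6 (U = -4 - 2 = -6)
y(C) = -6*C
h(B, q) = -½ (h(B, q) = 1/(-2 + 0) = 1/(-2) = -½)
(h(4, -2)*(-11))*y(-3) = (-½*(-11))*(-6*(-3)) = (11/2)*18 = 99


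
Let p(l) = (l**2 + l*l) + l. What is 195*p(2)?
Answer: 1950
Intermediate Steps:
p(l) = l + 2*l**2 (p(l) = (l**2 + l**2) + l = 2*l**2 + l = l + 2*l**2)
195*p(2) = 195*(2*(1 + 2*2)) = 195*(2*(1 + 4)) = 195*(2*5) = 195*10 = 1950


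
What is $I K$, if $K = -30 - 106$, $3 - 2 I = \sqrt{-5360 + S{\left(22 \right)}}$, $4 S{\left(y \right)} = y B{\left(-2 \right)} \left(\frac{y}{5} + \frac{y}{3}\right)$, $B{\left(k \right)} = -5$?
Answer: $-204 + \frac{136 i \sqrt{12786}}{3} \approx -204.0 + 5126.1 i$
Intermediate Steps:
$S{\left(y \right)} = - \frac{2 y^{2}}{3}$ ($S{\left(y \right)} = \frac{y \left(-5\right) \left(\frac{y}{5} + \frac{y}{3}\right)}{4} = \frac{- 5 y \left(y \frac{1}{5} + y \frac{1}{3}\right)}{4} = \frac{- 5 y \left(\frac{y}{5} + \frac{y}{3}\right)}{4} = \frac{- 5 y \frac{8 y}{15}}{4} = \frac{\left(- \frac{8}{3}\right) y^{2}}{4} = - \frac{2 y^{2}}{3}$)
$I = \frac{3}{2} - \frac{i \sqrt{12786}}{3}$ ($I = \frac{3}{2} - \frac{\sqrt{-5360 - \frac{2 \cdot 22^{2}}{3}}}{2} = \frac{3}{2} - \frac{\sqrt{-5360 - \frac{968}{3}}}{2} = \frac{3}{2} - \frac{\sqrt{- \frac{17048}{3}}}{2} = \frac{3}{2} - \frac{\frac{2}{3} i \sqrt{12786}}{2} = \frac{3}{2} - \frac{i \sqrt{12786}}{3} \approx 1.5 - 37.692 i$)
$K = -136$
$I K = \left(\frac{3}{2} - \frac{i \sqrt{12786}}{3}\right) \left(-136\right) = -204 + \frac{136 i \sqrt{12786}}{3}$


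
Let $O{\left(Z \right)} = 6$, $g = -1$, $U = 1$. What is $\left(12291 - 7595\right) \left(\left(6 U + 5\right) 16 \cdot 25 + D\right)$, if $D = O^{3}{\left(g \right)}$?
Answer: $21676736$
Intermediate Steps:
$D = 216$ ($D = 6^{3} = 216$)
$\left(12291 - 7595\right) \left(\left(6 U + 5\right) 16 \cdot 25 + D\right) = \left(12291 - 7595\right) \left(\left(6 \cdot 1 + 5\right) 16 \cdot 25 + 216\right) = 4696 \left(\left(6 + 5\right) 16 \cdot 25 + 216\right) = 4696 \left(11 \cdot 16 \cdot 25 + 216\right) = 4696 \left(176 \cdot 25 + 216\right) = 4696 \left(4400 + 216\right) = 4696 \cdot 4616 = 21676736$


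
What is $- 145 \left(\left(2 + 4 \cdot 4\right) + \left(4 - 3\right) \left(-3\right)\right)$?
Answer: $-2175$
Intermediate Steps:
$- 145 \left(\left(2 + 4 \cdot 4\right) + \left(4 - 3\right) \left(-3\right)\right) = - 145 \left(\left(2 + 16\right) + 1 \left(-3\right)\right) = - 145 \left(18 - 3\right) = \left(-145\right) 15 = -2175$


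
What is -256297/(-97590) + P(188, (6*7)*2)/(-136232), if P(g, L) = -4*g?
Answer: 4373655073/1661860110 ≈ 2.6318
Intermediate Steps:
-256297/(-97590) + P(188, (6*7)*2)/(-136232) = -256297/(-97590) - 4*188/(-136232) = -256297*(-1/97590) - 752*(-1/136232) = 256297/97590 + 94/17029 = 4373655073/1661860110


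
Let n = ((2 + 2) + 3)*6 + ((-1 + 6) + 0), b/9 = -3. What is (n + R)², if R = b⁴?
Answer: 282479494144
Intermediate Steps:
b = -27 (b = 9*(-3) = -27)
R = 531441 (R = (-27)⁴ = 531441)
n = 47 (n = (4 + 3)*6 + (5 + 0) = 7*6 + 5 = 42 + 5 = 47)
(n + R)² = (47 + 531441)² = 531488² = 282479494144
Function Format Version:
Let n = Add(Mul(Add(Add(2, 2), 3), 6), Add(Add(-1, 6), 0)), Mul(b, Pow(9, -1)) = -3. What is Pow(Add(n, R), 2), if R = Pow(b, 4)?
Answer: 282479494144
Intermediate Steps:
b = -27 (b = Mul(9, -3) = -27)
R = 531441 (R = Pow(-27, 4) = 531441)
n = 47 (n = Add(Mul(Add(4, 3), 6), Add(5, 0)) = Add(Mul(7, 6), 5) = Add(42, 5) = 47)
Pow(Add(n, R), 2) = Pow(Add(47, 531441), 2) = Pow(531488, 2) = 282479494144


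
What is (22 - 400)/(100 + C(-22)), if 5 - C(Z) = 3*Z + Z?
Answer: -378/193 ≈ -1.9585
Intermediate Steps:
C(Z) = 5 - 4*Z (C(Z) = 5 - (3*Z + Z) = 5 - 4*Z)
(22 - 400)/(100 + C(-22)) = (22 - 400)/(100 + (5 - 4*(-22))) = -378/(100 + (5 + 88)) = -378/(100 + 93) = -378/193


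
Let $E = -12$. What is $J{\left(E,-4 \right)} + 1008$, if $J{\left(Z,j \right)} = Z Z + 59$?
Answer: $1211$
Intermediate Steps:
$J{\left(Z,j \right)} = 59 + Z^{2}$ ($J{\left(Z,j \right)} = Z^{2} + 59 = 59 + Z^{2}$)
$J{\left(E,-4 \right)} + 1008 = \left(59 + \left(-12\right)^{2}\right) + 1008 = \left(59 + 144\right) + 1008 = 203 + 1008 = 1211$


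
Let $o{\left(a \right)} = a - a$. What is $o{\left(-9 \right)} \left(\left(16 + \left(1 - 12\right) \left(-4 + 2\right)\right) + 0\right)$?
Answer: $0$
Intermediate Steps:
$o{\left(a \right)} = 0$
$o{\left(-9 \right)} \left(\left(16 + \left(1 - 12\right) \left(-4 + 2\right)\right) + 0\right) = 0 \left(\left(16 + \left(1 - 12\right) \left(-4 + 2\right)\right) + 0\right) = 0 \left(\left(16 - -22\right) + 0\right) = 0 \left(\left(16 + 22\right) + 0\right) = 0 \left(38 + 0\right) = 0 \cdot 38 = 0$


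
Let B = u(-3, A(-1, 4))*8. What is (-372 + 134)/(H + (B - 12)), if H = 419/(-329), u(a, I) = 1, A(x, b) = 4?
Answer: 78302/1735 ≈ 45.131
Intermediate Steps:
H = -419/329 (H = 419*(-1/329) = -419/329 ≈ -1.2736)
B = 8 (B = 1*8 = 8)
(-372 + 134)/(H + (B - 12)) = (-372 + 134)/(-419/329 + (8 - 12)) = -238/(-419/329 - 4) = -238/(-1735/329) = -238*(-329/1735) = 78302/1735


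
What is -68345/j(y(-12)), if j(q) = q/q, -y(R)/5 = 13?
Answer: -68345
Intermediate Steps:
y(R) = -65 (y(R) = -5*13 = -65)
j(q) = 1
-68345/j(y(-12)) = -68345/1 = -68345*1 = -68345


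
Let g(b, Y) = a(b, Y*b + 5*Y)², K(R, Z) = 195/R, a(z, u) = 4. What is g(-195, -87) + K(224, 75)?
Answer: 3779/224 ≈ 16.871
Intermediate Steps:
g(b, Y) = 16 (g(b, Y) = 4² = 16)
g(-195, -87) + K(224, 75) = 16 + 195/224 = 3779/224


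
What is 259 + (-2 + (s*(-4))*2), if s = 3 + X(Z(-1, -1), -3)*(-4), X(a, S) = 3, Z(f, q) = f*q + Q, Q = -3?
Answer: 329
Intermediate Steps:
Z(f, q) = -3 + f*q (Z(f, q) = f*q - 3 = -3 + f*q)
s = -9 (s = 3 + 3*(-4) = 3 - 12 = -9)
259 + (-2 + (s*(-4))*2) = 259 + (-2 - 9*(-4)*2) = 259 + (-2 + 36*2) = 259 + (-2 + 72) = 259 + 70 = 329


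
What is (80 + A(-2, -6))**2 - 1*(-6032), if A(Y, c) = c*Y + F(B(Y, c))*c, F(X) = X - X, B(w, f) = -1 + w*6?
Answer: 14496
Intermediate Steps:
B(w, f) = -1 + 6*w
F(X) = 0
A(Y, c) = Y*c (A(Y, c) = c*Y + 0*c = Y*c + 0 = Y*c)
(80 + A(-2, -6))**2 - 1*(-6032) = (80 - 2*(-6))**2 - 1*(-6032) = (80 + 12)**2 + 6032 = 92**2 + 6032 = 8464 + 6032 = 14496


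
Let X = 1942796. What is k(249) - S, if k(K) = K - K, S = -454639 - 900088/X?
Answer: 220817932683/485699 ≈ 4.5464e+5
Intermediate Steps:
S = -220817932683/485699 (S = -454639 - 900088/1942796 = -454639 - 900088*1/1942796 = -454639 - 225022/485699 = -220817932683/485699 ≈ -4.5464e+5)
k(K) = 0
k(249) - S = 0 - 1*(-220817932683/485699) = 0 + 220817932683/485699 = 220817932683/485699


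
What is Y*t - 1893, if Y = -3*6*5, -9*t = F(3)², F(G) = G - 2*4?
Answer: -1643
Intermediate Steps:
F(G) = -8 + G (F(G) = G - 8 = -8 + G)
t = -25/9 (t = -(-8 + 3)²/9 = -⅑*(-5)² = -⅑*25 = -25/9 ≈ -2.7778)
Y = -90 (Y = -18*5 = -90)
Y*t - 1893 = -90*(-25/9) - 1893 = 250 - 1893 = -1643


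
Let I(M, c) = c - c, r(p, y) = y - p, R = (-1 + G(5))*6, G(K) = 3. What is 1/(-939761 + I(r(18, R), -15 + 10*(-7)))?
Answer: -1/939761 ≈ -1.0641e-6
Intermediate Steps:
R = 12 (R = (-1 + 3)*6 = 2*6 = 12)
I(M, c) = 0
1/(-939761 + I(r(18, R), -15 + 10*(-7))) = 1/(-939761 + 0) = 1/(-939761) = -1/939761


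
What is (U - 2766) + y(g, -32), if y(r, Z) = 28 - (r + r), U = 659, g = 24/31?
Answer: -64497/31 ≈ -2080.5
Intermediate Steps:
g = 24/31 (g = 24*(1/31) = 24/31 ≈ 0.77419)
y(r, Z) = 28 - 2*r
(U - 2766) + y(g, -32) = (659 - 2766) + (28 - 2*24/31) = -2107 + (28 - 48/31) = -2107 + 820/31 = -64497/31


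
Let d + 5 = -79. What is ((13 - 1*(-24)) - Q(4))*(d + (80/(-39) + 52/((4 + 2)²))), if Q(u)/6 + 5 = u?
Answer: -425657/117 ≈ -3638.1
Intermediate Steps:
d = -84 (d = -5 - 79 = -84)
Q(u) = -30 + 6*u
((13 - 1*(-24)) - Q(4))*(d + (80/(-39) + 52/((4 + 2)²))) = ((13 - 1*(-24)) - (-30 + 6*4))*(-84 + (80/(-39) + 52/((4 + 2)²))) = ((13 + 24) - (-30 + 24))*(-84 + (80*(-1/39) + 52/(6²))) = (37 - 1*(-6))*(-84 + (-80/39 + 52/36)) = (37 + 6)*(-84 + (-80/39 + 52*(1/36))) = 43*(-84 + (-80/39 + 13/9)) = 43*(-84 - 71/117) = 43*(-9899/117) = -425657/117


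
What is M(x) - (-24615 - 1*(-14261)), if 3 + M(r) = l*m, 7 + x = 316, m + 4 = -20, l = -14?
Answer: 10687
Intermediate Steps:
m = -24 (m = -4 - 20 = -24)
x = 309 (x = -7 + 316 = 309)
M(r) = 333 (M(r) = -3 - 14*(-24) = -3 + 336 = 333)
M(x) - (-24615 - 1*(-14261)) = 333 - (-24615 - 1*(-14261)) = 333 - (-24615 + 14261) = 333 - 1*(-10354) = 333 + 10354 = 10687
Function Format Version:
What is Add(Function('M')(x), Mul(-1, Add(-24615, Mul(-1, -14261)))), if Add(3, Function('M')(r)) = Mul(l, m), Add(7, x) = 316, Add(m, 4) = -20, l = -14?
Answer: 10687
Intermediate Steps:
m = -24 (m = Add(-4, -20) = -24)
x = 309 (x = Add(-7, 316) = 309)
Function('M')(r) = 333 (Function('M')(r) = Add(-3, Mul(-14, -24)) = Add(-3, 336) = 333)
Add(Function('M')(x), Mul(-1, Add(-24615, Mul(-1, -14261)))) = Add(333, Mul(-1, Add(-24615, Mul(-1, -14261)))) = Add(333, Mul(-1, Add(-24615, 14261))) = Add(333, Mul(-1, -10354)) = Add(333, 10354) = 10687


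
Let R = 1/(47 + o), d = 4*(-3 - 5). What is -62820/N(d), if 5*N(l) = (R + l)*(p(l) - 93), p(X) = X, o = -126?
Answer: -110284/1405 ≈ -78.494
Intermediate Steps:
d = -32 (d = 4*(-8) = -32)
R = -1/79 (R = 1/(47 - 126) = 1/(-79) = -1/79 ≈ -0.012658)
N(l) = (-93 + l)*(-1/79 + l)/5 (N(l) = ((-1/79 + l)*(l - 93))/5 = ((-1/79 + l)*(-93 + l))/5 = ((-93 + l)*(-1/79 + l))/5 = (-93 + l)*(-1/79 + l)/5)
-62820/N(d) = -62820/(93/395 - 7348/395*(-32) + (⅕)*(-32)²) = -62820/(93/395 + 235136/395 + (⅕)*1024) = -62820/(93/395 + 235136/395 + 1024/5) = -62820/63225/79 = -62820*79/63225 = -110284/1405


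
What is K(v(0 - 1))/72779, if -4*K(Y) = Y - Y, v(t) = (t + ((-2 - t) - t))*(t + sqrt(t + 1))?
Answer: 0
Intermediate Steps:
v(t) = (-2 - t)*(t + sqrt(1 + t)) (v(t) = (t + (-2 - 2*t))*(t + sqrt(1 + t)) = (-2 - t)*(t + sqrt(1 + t)))
K(Y) = 0 (K(Y) = -(Y - Y)/4 = -1/4*0 = 0)
K(v(0 - 1))/72779 = 0/72779 = 0*(1/72779) = 0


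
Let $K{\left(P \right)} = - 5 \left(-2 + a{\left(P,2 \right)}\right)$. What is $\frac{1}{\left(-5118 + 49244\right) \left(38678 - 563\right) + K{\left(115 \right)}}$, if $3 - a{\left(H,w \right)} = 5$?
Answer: $\frac{1}{1681862510} \approx 5.9458 \cdot 10^{-10}$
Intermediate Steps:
$a{\left(H,w \right)} = -2$ ($a{\left(H,w \right)} = 3 - 5 = -2$)
$K{\left(P \right)} = 20$ ($K{\left(P \right)} = - 5 \left(-2 - 2\right) = \left(-5\right) \left(-4\right) = 20$)
$\frac{1}{\left(-5118 + 49244\right) \left(38678 - 563\right) + K{\left(115 \right)}} = \frac{1}{\left(-5118 + 49244\right) \left(38678 - 563\right) + 20} = \frac{1}{44126 \cdot 38115 + 20} = \frac{1}{1681862490 + 20} = \frac{1}{1681862510}$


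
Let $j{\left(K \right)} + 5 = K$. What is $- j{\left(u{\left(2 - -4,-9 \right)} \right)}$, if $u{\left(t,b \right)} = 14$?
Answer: $-9$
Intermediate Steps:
$j{\left(K \right)} = -5 + K$
$- j{\left(u{\left(2 - -4,-9 \right)} \right)} = - (-5 + 14) = \left(-1\right) 9 = -9$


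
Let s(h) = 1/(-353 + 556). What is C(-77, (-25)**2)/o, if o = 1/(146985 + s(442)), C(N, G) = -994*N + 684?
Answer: 2304146638232/203 ≈ 1.1350e+10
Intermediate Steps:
s(h) = 1/203
C(N, G) = 684 - 994*N
o = 203/29837956 (o = 1/(146985 + 1/203) = 1/(29837956/203) = 203/29837956 ≈ 6.8034e-6)
C(-77, (-25)**2)/o = (684 - 994*(-77))/(203/29837956) = (684 + 76538)*(29837956/203) = 77222*(29837956/203) = 2304146638232/203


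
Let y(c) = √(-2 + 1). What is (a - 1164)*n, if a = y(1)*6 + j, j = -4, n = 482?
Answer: -562976 + 2892*I ≈ -5.6298e+5 + 2892.0*I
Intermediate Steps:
y(c) = I (y(c) = √(-1) = I)
a = -4 + 6*I (a = I*6 - 4 = 6*I - 4 = -4 + 6*I ≈ -4.0 + 6.0*I)
(a - 1164)*n = ((-4 + 6*I) - 1164)*482 = (-1168 + 6*I)*482 = -562976 + 2892*I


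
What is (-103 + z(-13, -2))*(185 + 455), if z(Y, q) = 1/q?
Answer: -66240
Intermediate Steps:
(-103 + z(-13, -2))*(185 + 455) = (-103 + 1/(-2))*(185 + 455) = (-103 - 1/2)*640 = -207/2*640 = -66240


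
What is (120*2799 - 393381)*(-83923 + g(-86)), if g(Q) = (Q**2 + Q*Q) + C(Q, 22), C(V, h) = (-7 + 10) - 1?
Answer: 3974986629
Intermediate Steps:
C(V, h) = 2 (C(V, h) = 3 - 1 = 2)
g(Q) = 2 + 2*Q**2 (g(Q) = (Q**2 + Q*Q) + 2 = (Q**2 + Q**2) + 2 = 2*Q**2 + 2 = 2 + 2*Q**2)
(120*2799 - 393381)*(-83923 + g(-86)) = (120*2799 - 393381)*(-83923 + (2 + 2*(-86)**2)) = (335880 - 393381)*(-83923 + (2 + 2*7396)) = -57501*(-83923 + (2 + 14792)) = -57501*(-83923 + 14794) = -57501*(-69129) = 3974986629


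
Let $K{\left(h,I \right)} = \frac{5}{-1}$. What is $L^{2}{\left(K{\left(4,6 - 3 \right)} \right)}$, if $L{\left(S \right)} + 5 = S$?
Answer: $100$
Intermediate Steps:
$K{\left(h,I \right)} = -5$ ($K{\left(h,I \right)} = 5 \left(-1\right) = -5$)
$L{\left(S \right)} = -5 + S$
$L^{2}{\left(K{\left(4,6 - 3 \right)} \right)} = \left(-5 - 5\right)^{2} = \left(-10\right)^{2} = 100$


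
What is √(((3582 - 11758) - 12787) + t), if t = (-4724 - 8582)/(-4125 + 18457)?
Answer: I*√1076530343826/7166 ≈ 144.79*I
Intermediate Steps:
t = -6653/7166 (t = -13306/14332 = -13306*1/14332 = -6653/7166 ≈ -0.92841)
√(((3582 - 11758) - 12787) + t) = √(((3582 - 11758) - 12787) - 6653/7166) = √((-8176 - 12787) - 6653/7166) = √(-20963 - 6653/7166) = √(-150227511/7166) = I*√1076530343826/7166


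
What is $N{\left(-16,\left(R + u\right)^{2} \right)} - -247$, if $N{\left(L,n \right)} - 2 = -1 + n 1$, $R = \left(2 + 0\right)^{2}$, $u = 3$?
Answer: $297$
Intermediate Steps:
$R = 4$ ($R = 2^{2} = 4$)
$N{\left(L,n \right)} = 1 + n$ ($N{\left(L,n \right)} = 2 + \left(-1 + n 1\right) = 2 + \left(-1 + n\right) = 1 + n$)
$N{\left(-16,\left(R + u\right)^{2} \right)} - -247 = \left(1 + \left(4 + 3\right)^{2}\right) - -247 = \left(1 + 7^{2}\right) + 247 = \left(1 + 49\right) + 247 = 50 + 247 = 297$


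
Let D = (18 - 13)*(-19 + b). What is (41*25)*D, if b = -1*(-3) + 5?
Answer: -56375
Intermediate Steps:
b = 8 (b = 3 + 5 = 8)
D = -55 (D = (18 - 13)*(-19 + 8) = 5*(-11) = -55)
(41*25)*D = (41*25)*(-55) = 1025*(-55) = -56375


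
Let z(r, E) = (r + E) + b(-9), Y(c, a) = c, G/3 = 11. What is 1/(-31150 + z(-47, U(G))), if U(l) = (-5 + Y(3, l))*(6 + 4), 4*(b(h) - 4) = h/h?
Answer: -4/124851 ≈ -3.2038e-5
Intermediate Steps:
G = 33 (G = 3*11 = 33)
b(h) = 17/4 (b(h) = 4 + (h/h)/4 = 4 + (¼)*1 = 4 + ¼ = 17/4)
U(l) = -20 (U(l) = (-5 + 3)*(6 + 4) = -2*10 = -20)
z(r, E) = 17/4 + E + r (z(r, E) = (r + E) + 17/4 = (E + r) + 17/4 = 17/4 + E + r)
1/(-31150 + z(-47, U(G))) = 1/(-31150 + (17/4 - 20 - 47)) = 1/(-31150 - 251/4) = 1/(-124851/4) = -4/124851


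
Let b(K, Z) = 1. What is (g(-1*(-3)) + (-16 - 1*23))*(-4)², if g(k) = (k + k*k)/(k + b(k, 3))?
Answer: -576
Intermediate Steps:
g(k) = (k + k²)/(1 + k) (g(k) = (k + k*k)/(k + 1) = (k + k²)/(1 + k))
(g(-1*(-3)) + (-16 - 1*23))*(-4)² = (-1*(-3) + (-16 - 1*23))*(-4)² = (3 + (-16 - 23))*16 = (3 - 39)*16 = -36*16 = -576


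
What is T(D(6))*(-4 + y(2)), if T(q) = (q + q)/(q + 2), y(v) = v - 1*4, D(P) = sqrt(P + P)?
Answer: -18 + 6*sqrt(3) ≈ -7.6077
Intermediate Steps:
D(P) = sqrt(2)*sqrt(P) (D(P) = sqrt(2*P) = sqrt(2)*sqrt(P))
y(v) = -4 + v (y(v) = v - 4 = -4 + v)
T(q) = 2*q/(2 + q) (T(q) = (2*q)/(2 + q) = 2*q/(2 + q))
T(D(6))*(-4 + y(2)) = (2*(sqrt(2)*sqrt(6))/(2 + sqrt(2)*sqrt(6)))*(-4 + (-4 + 2)) = (2*(2*sqrt(3))/(2 + 2*sqrt(3)))*(-4 - 2) = (4*sqrt(3)/(2 + 2*sqrt(3)))*(-6) = -24*sqrt(3)/(2 + 2*sqrt(3))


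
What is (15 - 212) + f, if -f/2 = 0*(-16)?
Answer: -197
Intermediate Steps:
f = 0 (f = -0*(-16) = -2*0 = 0)
(15 - 212) + f = (15 - 212) + 0 = -197 + 0 = -197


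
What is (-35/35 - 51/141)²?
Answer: 4096/2209 ≈ 1.8542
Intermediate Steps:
(-35/35 - 51/141)² = (-35*1/35 - 51*1/141)² = (-1 - 17/47)² = (-64/47)² = 4096/2209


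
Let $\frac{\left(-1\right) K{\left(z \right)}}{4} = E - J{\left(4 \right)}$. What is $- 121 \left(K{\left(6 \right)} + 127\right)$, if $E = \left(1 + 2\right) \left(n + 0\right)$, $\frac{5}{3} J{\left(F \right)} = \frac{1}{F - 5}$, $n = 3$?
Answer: $- \frac{53603}{5} \approx -10721.0$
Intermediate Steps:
$J{\left(F \right)} = \frac{3}{5 \left(-5 + F\right)}$ ($J{\left(F \right)} = \frac{3}{5 \left(F - 5\right)} = \frac{3}{5 \left(-5 + F\right)}$)
$E = 9$ ($E = \left(1 + 2\right) \left(3 + 0\right) = 3 \cdot 3 = 9$)
$K{\left(z \right)} = - \frac{192}{5}$ ($K{\left(z \right)} = - 4 \left(9 - \frac{3}{5 \left(-5 + 4\right)}\right) = - 4 \left(9 - \frac{3}{5 \left(-1\right)}\right) = - 4 \left(9 - \frac{3}{5} \left(-1\right)\right) = - 4 \left(9 - - \frac{3}{5}\right) = - 4 \left(9 + \frac{3}{5}\right) = \left(-4\right) \frac{48}{5} = - \frac{192}{5}$)
$- 121 \left(K{\left(6 \right)} + 127\right) = - 121 \left(- \frac{192}{5} + 127\right) = \left(-121\right) \frac{443}{5} = - \frac{53603}{5}$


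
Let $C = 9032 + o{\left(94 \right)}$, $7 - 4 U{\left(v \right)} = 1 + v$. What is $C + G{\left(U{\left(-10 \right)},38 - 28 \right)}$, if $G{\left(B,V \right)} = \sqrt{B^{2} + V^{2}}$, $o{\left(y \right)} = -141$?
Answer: $8891 + 2 \sqrt{29} \approx 8901.8$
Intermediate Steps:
$U{\left(v \right)} = \frac{3}{2} - \frac{v}{4}$ ($U{\left(v \right)} = \frac{7}{4} - \frac{1 + v}{4} = \frac{7}{4} - \left(\frac{1}{4} + \frac{v}{4}\right) = \frac{3}{2} - \frac{v}{4}$)
$C = 8891$ ($C = 9032 - 141 = 8891$)
$C + G{\left(U{\left(-10 \right)},38 - 28 \right)} = 8891 + \sqrt{\left(\frac{3}{2} - - \frac{5}{2}\right)^{2} + \left(38 - 28\right)^{2}} = 8891 + \sqrt{\left(\frac{3}{2} + \frac{5}{2}\right)^{2} + \left(38 - 28\right)^{2}} = 8891 + \sqrt{4^{2} + 10^{2}} = 8891 + \sqrt{16 + 100} = 8891 + \sqrt{116} = 8891 + 2 \sqrt{29}$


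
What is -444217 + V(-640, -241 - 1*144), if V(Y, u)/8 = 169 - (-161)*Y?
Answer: -1267185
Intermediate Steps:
V(Y, u) = 1352 + 1288*Y (V(Y, u) = 8*(169 - (-161)*Y) = 8*(169 + 161*Y) = 1352 + 1288*Y)
-444217 + V(-640, -241 - 1*144) = -444217 + (1352 + 1288*(-640)) = -444217 + (1352 - 824320) = -444217 - 822968 = -1267185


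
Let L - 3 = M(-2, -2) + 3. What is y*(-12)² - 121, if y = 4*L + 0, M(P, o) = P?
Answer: 2183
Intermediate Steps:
L = 4 (L = 3 + (-2 + 3) = 3 + 1 = 4)
y = 16 (y = 4*4 + 0 = 16 + 0 = 16)
y*(-12)² - 121 = 16*(-12)² - 121 = 16*144 - 121 = 2304 - 121 = 2183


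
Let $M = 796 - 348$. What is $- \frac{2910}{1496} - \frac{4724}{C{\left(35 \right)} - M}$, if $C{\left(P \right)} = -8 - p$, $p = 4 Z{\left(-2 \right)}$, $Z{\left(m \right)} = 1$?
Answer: $\frac{716063}{86020} \approx 8.3244$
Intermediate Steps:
$M = 448$ ($M = 796 - 348 = 448$)
$p = 4$ ($p = 4 \cdot 1 = 4$)
$C{\left(P \right)} = -12$ ($C{\left(P \right)} = -8 - 4 = -12$)
$- \frac{2910}{1496} - \frac{4724}{C{\left(35 \right)} - M} = - \frac{2910}{1496} - \frac{4724}{-12 - 448} = \left(-2910\right) \frac{1}{1496} - \frac{4724}{-12 - 448} = - \frac{1455}{748} - \frac{4724}{-460} = - \frac{1455}{748} - - \frac{1181}{115} = - \frac{1455}{748} + \frac{1181}{115} = \frac{716063}{86020}$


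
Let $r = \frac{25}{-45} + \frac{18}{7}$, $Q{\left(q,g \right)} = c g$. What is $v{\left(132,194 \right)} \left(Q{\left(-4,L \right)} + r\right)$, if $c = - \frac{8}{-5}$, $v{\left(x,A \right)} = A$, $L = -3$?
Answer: $- \frac{170138}{315} \approx -540.12$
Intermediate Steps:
$c = \frac{8}{5}$ ($c = \left(-8\right) \left(- \frac{1}{5}\right) = \frac{8}{5} \approx 1.6$)
$Q{\left(q,g \right)} = \frac{8 g}{5}$
$r = \frac{127}{63}$ ($r = 25 \left(- \frac{1}{45}\right) + 18 \cdot \frac{1}{7} = - \frac{5}{9} + \frac{18}{7} = \frac{127}{63} \approx 2.0159$)
$v{\left(132,194 \right)} \left(Q{\left(-4,L \right)} + r\right) = 194 \left(\frac{8}{5} \left(-3\right) + \frac{127}{63}\right) = 194 \left(- \frac{24}{5} + \frac{127}{63}\right) = 194 \left(- \frac{877}{315}\right) = - \frac{170138}{315}$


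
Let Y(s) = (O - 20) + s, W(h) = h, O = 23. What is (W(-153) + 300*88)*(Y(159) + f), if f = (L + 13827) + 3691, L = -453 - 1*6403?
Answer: 284097528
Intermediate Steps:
L = -6856 (L = -453 - 6403 = -6856)
Y(s) = 3 + s (Y(s) = (23 - 20) + s = 3 + s)
f = 10662 (f = (-6856 + 13827) + 3691 = 6971 + 3691 = 10662)
(W(-153) + 300*88)*(Y(159) + f) = (-153 + 300*88)*((3 + 159) + 10662) = (-153 + 26400)*(162 + 10662) = 26247*10824 = 284097528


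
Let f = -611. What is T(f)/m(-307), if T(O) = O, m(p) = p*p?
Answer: -611/94249 ≈ -0.0064828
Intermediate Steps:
m(p) = p**2
T(f)/m(-307) = -611/((-307)**2) = -611/94249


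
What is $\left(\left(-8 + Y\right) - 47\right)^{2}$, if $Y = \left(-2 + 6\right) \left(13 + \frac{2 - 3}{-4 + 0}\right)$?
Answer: $4$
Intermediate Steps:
$Y = 53$ ($Y = 4 \left(13 - \frac{1}{-4}\right) = 4 \left(13 - - \frac{1}{4}\right) = 4 \left(13 + \frac{1}{4}\right) = 4 \cdot \frac{53}{4} = 53$)
$\left(\left(-8 + Y\right) - 47\right)^{2} = \left(\left(-8 + 53\right) - 47\right)^{2} = \left(45 - 47\right)^{2} = \left(-2\right)^{2} = 4$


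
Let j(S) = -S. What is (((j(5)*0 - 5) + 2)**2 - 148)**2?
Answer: 19321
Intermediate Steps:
(((j(5)*0 - 5) + 2)**2 - 148)**2 = (((-1*5*0 - 5) + 2)**2 - 148)**2 = (((-5*0 - 5) + 2)**2 - 148)**2 = (((0 - 5) + 2)**2 - 148)**2 = ((-5 + 2)**2 - 148)**2 = ((-3)**2 - 148)**2 = (9 - 148)**2 = (-139)**2 = 19321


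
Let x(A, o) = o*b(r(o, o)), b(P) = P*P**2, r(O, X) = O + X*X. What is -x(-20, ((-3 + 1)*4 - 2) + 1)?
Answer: 3359232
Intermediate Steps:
r(O, X) = O + X**2
b(P) = P**3
x(A, o) = o*(o + o**2)**3
-x(-20, ((-3 + 1)*4 - 2) + 1) = -(((-3 + 1)*4 - 2) + 1)**4*(1 + (((-3 + 1)*4 - 2) + 1))**3 = -((-2*4 - 2) + 1)**4*(1 + ((-2*4 - 2) + 1))**3 = -((-8 - 2) + 1)**4*(1 + ((-8 - 2) + 1))**3 = -(-10 + 1)**4*(1 + (-10 + 1))**3 = -(-9)**4*(1 - 9)**3 = -6561*(-8)**3 = -6561*(-512) = -1*(-3359232) = 3359232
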